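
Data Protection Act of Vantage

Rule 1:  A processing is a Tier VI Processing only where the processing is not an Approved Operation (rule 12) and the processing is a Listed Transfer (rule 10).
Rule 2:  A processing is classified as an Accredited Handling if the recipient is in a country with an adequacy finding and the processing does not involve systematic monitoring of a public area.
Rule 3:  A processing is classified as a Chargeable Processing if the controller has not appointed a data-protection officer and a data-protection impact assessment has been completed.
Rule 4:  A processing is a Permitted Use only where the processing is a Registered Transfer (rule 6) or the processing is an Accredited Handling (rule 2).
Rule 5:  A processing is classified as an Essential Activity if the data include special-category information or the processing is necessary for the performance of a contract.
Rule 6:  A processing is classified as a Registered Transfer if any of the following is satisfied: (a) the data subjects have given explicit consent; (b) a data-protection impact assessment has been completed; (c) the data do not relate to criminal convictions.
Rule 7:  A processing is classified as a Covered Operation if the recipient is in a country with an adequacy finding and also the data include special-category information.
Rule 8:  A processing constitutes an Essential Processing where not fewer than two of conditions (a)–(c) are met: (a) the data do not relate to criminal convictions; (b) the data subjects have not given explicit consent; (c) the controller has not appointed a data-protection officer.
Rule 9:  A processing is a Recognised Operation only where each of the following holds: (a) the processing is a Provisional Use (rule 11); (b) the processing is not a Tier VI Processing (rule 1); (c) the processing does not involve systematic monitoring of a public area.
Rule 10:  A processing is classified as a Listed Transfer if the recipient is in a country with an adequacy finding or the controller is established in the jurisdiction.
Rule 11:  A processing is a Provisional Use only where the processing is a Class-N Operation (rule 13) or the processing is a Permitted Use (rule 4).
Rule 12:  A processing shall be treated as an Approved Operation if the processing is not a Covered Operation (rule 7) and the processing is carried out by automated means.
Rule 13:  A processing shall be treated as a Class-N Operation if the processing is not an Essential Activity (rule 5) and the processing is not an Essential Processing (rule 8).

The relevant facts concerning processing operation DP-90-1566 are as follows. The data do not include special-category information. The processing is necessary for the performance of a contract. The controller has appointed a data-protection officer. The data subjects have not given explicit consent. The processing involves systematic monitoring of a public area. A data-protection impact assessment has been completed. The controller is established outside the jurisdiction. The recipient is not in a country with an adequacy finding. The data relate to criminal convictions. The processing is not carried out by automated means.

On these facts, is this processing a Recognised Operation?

rule 5 — Essential Activity: [the data include special-category information? no] OR [the processing is necessary for the performance of a contract? yes] → satisfied.
rule 8 — Essential Processing: the data do not relate to criminal convictions? no; the data subjects have not given explicit consent? yes; the controller has not appointed a data-protection officer? no — 1 of 3 hold (need ≥2) → not satisfied.
rule 13 — Class-N Operation: [not an Essential Activity (rule 5)? no] AND [not an Essential Processing (rule 8)? yes] → not satisfied.
rule 6 — Registered Transfer: [the data subjects have given explicit consent? no] OR [a data-protection impact assessment has been completed? yes] OR [the data do not relate to criminal convictions? no] → satisfied.
rule 2 — Accredited Handling: [the recipient is in a country with an adequacy finding? no] AND [the processing does not involve systematic monitoring of a public area? no] → not satisfied.
rule 4 — Permitted Use: [Registered Transfer (rule 6)? yes] OR [Accredited Handling (rule 2)? no] → satisfied.
rule 11 — Provisional Use: [Class-N Operation (rule 13)? no] OR [Permitted Use (rule 4)? yes] → satisfied.
rule 7 — Covered Operation: [the recipient is in a country with an adequacy finding? no] AND [the data include special-category information? no] → not satisfied.
rule 12 — Approved Operation: [not a Covered Operation (rule 7)? yes] AND [the processing is carried out by automated means? no] → not satisfied.
rule 10 — Listed Transfer: [the recipient is in a country with an adequacy finding? no] OR [the controller is established in the jurisdiction? no] → not satisfied.
rule 1 — Tier VI Processing: [not an Approved Operation (rule 12)? yes] AND [Listed Transfer (rule 10)? no] → not satisfied.
rule 9 — Recognised Operation: [Provisional Use (rule 11)? yes] AND [not a Tier VI Processing (rule 1)? yes] AND [the processing does not involve systematic monitoring of a public area? no] → not satisfied.

No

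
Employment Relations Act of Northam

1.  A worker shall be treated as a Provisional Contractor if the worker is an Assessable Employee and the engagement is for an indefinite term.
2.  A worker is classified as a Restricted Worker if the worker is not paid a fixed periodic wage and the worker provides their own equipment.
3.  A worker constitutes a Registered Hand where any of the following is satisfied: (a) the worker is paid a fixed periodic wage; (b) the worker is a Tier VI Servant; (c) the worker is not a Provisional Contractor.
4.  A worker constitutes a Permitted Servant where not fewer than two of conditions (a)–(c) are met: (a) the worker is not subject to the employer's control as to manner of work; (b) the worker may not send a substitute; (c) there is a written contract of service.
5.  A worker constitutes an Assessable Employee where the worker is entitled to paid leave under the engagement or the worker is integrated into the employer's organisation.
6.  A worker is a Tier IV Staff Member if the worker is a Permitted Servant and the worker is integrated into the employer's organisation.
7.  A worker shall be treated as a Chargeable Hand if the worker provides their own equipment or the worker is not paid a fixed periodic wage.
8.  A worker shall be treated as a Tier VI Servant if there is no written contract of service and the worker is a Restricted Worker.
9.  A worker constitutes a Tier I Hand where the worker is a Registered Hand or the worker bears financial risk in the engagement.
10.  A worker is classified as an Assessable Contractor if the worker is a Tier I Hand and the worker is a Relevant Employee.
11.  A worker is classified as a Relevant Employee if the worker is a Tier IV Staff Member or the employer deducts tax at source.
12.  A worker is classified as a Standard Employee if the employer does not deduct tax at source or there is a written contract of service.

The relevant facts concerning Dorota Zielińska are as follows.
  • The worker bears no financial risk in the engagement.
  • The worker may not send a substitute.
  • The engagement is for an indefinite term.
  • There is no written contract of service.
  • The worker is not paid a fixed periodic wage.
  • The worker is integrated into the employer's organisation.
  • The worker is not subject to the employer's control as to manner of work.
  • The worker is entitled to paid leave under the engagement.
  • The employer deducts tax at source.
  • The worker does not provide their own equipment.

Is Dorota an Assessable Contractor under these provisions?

No

Under paragraph 2: the worker is not paid a fixed periodic wage? yes; and the worker provides their own equipment? no. So the worker is not a Restricted Worker.
Under paragraph 8: there is no written contract of service? yes; and Restricted Worker (paragraph 2)? no. So the worker is not a Tier VI Servant.
Under paragraph 5: the worker is entitled to paid leave under the engagement? yes; or the worker is integrated into the employer's organisation? yes. So the worker is an Assessable Employee.
Under paragraph 1: Assessable Employee (paragraph 5)? yes; and the engagement is for an indefinite term? yes. So the worker is a Provisional Contractor.
Under paragraph 3: the worker is paid a fixed periodic wage? no; or Tier VI Servant (paragraph 8)? no; or not a Provisional Contractor (paragraph 1)? no. So the worker is not a Registered Hand.
Under paragraph 9: Registered Hand (paragraph 3)? no; or the worker bears financial risk in the engagement? no. So the worker is not a Tier I Hand.
Under paragraph 4: the worker is not subject to the employer's control as to manner of work? yes; the worker may not send a substitute? yes; there is a written contract of service? no — 2 of 3 hold (need ≥2) → satisfied.
Under paragraph 6: Permitted Servant (paragraph 4)? yes; and the worker is integrated into the employer's organisation? yes. So the worker is a Tier IV Staff Member.
Under paragraph 11: Tier IV Staff Member (paragraph 6)? yes; or the employer deducts tax at source? yes. So the worker is a Relevant Employee.
Under paragraph 10: Tier I Hand (paragraph 9)? no; and Relevant Employee (paragraph 11)? yes. So the worker is not an Assessable Contractor.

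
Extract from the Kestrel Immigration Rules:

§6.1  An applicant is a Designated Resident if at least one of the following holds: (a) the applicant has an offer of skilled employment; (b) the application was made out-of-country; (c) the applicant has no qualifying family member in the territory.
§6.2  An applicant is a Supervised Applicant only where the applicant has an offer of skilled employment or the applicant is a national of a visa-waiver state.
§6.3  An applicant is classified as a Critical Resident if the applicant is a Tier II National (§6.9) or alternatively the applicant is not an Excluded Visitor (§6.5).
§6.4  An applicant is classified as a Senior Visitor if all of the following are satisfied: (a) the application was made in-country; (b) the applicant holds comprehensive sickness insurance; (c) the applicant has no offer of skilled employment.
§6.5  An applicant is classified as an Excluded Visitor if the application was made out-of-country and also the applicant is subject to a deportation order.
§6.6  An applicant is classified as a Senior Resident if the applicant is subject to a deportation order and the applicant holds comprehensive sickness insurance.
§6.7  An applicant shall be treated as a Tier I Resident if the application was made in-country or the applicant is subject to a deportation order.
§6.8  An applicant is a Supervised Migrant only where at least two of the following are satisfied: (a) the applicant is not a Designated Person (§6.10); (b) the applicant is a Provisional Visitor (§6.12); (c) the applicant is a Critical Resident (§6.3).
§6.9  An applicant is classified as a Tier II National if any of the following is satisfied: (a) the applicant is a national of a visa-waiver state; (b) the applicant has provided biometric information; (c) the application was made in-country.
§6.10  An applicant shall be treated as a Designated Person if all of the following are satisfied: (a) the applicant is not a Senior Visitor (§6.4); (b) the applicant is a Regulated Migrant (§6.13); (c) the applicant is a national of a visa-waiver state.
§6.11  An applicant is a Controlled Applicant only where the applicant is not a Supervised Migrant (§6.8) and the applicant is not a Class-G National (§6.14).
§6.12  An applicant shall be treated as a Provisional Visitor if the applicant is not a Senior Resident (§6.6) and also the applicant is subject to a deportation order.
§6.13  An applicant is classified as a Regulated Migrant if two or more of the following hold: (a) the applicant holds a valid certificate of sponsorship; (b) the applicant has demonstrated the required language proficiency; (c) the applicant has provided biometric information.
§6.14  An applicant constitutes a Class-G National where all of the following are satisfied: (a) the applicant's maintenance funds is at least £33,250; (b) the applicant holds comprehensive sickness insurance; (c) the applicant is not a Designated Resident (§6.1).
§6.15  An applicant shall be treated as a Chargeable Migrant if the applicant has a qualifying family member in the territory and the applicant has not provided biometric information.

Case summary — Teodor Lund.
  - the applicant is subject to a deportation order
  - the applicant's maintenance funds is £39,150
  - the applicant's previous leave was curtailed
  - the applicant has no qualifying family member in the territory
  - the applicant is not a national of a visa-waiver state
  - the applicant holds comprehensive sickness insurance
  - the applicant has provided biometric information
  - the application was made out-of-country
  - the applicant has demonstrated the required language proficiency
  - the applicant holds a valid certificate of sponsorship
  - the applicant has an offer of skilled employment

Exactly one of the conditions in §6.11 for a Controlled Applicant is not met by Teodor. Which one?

Under §6.4: the application was made in-country? no; and the applicant holds comprehensive sickness insurance? yes; and the applicant has no offer of skilled employment? no. So the applicant is not a Senior Visitor.
Under §6.13: the applicant holds a valid certificate of sponsorship? yes; the applicant has demonstrated the required language proficiency? yes; the applicant has provided biometric information? yes — 3 of 3 hold (need ≥2) → satisfied.
Under §6.10: not a Senior Visitor (§6.4)? yes; and Regulated Migrant (§6.13)? yes; and the applicant is a national of a visa-waiver state? no. So the applicant is not a Designated Person.
Under §6.6: the applicant is subject to a deportation order? yes; and the applicant holds comprehensive sickness insurance? yes. So the applicant is a Senior Resident.
Under §6.12: not a Senior Resident (§6.6)? no; and the applicant is subject to a deportation order? yes. So the applicant is not a Provisional Visitor.
Under §6.9: the applicant is a national of a visa-waiver state? no; or the applicant has provided biometric information? yes; or the application was made in-country? no. So the applicant is a Tier II National.
Under §6.5: the application was made out-of-country? yes; and the applicant is subject to a deportation order? yes. So the applicant is an Excluded Visitor.
Under §6.3: Tier II National (§6.9)? yes; or not an Excluded Visitor (§6.5)? no. So the applicant is a Critical Resident.
Under §6.8: not a Designated Person (§6.10)? yes; Provisional Visitor (§6.12)? no; Critical Resident (§6.3)? yes — 2 of 3 hold (need ≥2) → satisfied.
Under §6.1: the applicant has an offer of skilled employment? yes; or the application was made out-of-country? yes; or the applicant has no qualifying family member in the territory? yes. So the applicant is a Designated Resident.
Under §6.14: applicant's maintenance funds: £39,150 ≥ £33,250? yes; and the applicant holds comprehensive sickness insurance? yes; and not a Designated Resident (§6.1)? no. So the applicant is not a Class-G National.
Under §6.11: not a Supervised Migrant (§6.8)? no; and not a Class-G National (§6.14)? yes. So the applicant is not a Controlled Applicant.

Supervised Migrant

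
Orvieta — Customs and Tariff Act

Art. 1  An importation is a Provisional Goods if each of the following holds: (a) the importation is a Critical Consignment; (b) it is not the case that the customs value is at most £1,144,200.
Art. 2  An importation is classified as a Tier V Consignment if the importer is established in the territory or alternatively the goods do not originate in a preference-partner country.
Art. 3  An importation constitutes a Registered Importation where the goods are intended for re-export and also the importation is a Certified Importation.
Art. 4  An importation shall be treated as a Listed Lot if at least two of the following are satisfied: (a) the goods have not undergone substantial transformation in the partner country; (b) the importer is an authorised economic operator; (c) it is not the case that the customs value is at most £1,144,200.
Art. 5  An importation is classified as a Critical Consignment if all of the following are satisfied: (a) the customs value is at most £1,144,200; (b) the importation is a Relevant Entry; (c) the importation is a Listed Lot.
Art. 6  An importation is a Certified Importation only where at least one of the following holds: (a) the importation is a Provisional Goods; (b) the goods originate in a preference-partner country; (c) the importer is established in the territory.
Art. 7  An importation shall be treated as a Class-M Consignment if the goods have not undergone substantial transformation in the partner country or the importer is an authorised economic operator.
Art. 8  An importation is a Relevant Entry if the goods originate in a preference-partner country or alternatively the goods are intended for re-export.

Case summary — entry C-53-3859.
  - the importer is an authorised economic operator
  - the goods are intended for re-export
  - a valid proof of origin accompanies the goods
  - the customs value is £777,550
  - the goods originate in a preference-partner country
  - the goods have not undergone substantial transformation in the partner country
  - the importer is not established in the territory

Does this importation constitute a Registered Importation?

article 8 — Relevant Entry: [the goods originate in a preference-partner country? yes] OR [the goods are intended for re-export? yes] → satisfied.
article 4 — Listed Lot: the goods have not undergone substantial transformation in the partner country? yes; the importer is an authorised economic operator? yes; customs value: £777,550 ≤ £1,144,200? yes, so negated condition no — 2 of 3 hold (need ≥2) → satisfied.
article 5 — Critical Consignment: [customs value: £777,550 ≤ £1,144,200? yes] AND [Relevant Entry (article 8)? yes] AND [Listed Lot (article 4)? yes] → satisfied.
article 1 — Provisional Goods: [Critical Consignment (article 5)? yes] AND [customs value: £777,550 ≤ £1,144,200? yes, so negated condition no] → not satisfied.
article 6 — Certified Importation: [Provisional Goods (article 1)? no] OR [the goods originate in a preference-partner country? yes] OR [the importer is established in the territory? no] → satisfied.
article 3 — Registered Importation: [the goods are intended for re-export? yes] AND [Certified Importation (article 6)? yes] → satisfied.

Yes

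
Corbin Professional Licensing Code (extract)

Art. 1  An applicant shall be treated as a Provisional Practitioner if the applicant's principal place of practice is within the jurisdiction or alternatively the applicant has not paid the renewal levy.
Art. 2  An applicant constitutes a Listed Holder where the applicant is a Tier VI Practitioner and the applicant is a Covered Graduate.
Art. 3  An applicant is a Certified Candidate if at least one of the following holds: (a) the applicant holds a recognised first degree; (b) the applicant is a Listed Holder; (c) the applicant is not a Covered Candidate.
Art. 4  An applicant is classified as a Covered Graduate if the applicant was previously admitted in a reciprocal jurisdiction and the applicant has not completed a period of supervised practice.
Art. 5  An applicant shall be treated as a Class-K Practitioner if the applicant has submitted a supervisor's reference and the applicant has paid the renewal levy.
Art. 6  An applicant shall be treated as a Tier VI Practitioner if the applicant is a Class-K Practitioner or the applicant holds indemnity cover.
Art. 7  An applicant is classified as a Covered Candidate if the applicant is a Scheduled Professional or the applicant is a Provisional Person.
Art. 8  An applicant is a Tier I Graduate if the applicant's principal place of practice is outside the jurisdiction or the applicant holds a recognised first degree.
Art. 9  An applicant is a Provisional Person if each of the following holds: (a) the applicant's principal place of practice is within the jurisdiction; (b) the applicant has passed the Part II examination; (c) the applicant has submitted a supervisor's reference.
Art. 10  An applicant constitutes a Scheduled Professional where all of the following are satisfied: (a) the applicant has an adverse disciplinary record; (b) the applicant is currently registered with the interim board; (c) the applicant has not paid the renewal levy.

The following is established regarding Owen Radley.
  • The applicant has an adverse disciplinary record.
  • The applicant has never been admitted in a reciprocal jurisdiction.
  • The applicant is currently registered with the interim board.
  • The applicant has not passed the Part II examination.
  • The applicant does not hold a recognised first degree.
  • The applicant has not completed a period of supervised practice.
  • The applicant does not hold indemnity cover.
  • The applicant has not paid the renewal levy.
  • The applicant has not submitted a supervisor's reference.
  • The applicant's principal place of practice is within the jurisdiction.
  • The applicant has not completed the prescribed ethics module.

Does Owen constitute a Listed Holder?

No

Under article 5: the applicant has submitted a supervisor's reference? no; and the applicant has paid the renewal levy? no. So the applicant is not a Class-K Practitioner.
Under article 6: Class-K Practitioner (article 5)? no; or the applicant holds indemnity cover? no. So the applicant is not a Tier VI Practitioner.
Under article 4: the applicant was previously admitted in a reciprocal jurisdiction? no; and the applicant has not completed a period of supervised practice? yes. So the applicant is not a Covered Graduate.
Under article 2: Tier VI Practitioner (article 6)? no; and Covered Graduate (article 4)? no. So the applicant is not a Listed Holder.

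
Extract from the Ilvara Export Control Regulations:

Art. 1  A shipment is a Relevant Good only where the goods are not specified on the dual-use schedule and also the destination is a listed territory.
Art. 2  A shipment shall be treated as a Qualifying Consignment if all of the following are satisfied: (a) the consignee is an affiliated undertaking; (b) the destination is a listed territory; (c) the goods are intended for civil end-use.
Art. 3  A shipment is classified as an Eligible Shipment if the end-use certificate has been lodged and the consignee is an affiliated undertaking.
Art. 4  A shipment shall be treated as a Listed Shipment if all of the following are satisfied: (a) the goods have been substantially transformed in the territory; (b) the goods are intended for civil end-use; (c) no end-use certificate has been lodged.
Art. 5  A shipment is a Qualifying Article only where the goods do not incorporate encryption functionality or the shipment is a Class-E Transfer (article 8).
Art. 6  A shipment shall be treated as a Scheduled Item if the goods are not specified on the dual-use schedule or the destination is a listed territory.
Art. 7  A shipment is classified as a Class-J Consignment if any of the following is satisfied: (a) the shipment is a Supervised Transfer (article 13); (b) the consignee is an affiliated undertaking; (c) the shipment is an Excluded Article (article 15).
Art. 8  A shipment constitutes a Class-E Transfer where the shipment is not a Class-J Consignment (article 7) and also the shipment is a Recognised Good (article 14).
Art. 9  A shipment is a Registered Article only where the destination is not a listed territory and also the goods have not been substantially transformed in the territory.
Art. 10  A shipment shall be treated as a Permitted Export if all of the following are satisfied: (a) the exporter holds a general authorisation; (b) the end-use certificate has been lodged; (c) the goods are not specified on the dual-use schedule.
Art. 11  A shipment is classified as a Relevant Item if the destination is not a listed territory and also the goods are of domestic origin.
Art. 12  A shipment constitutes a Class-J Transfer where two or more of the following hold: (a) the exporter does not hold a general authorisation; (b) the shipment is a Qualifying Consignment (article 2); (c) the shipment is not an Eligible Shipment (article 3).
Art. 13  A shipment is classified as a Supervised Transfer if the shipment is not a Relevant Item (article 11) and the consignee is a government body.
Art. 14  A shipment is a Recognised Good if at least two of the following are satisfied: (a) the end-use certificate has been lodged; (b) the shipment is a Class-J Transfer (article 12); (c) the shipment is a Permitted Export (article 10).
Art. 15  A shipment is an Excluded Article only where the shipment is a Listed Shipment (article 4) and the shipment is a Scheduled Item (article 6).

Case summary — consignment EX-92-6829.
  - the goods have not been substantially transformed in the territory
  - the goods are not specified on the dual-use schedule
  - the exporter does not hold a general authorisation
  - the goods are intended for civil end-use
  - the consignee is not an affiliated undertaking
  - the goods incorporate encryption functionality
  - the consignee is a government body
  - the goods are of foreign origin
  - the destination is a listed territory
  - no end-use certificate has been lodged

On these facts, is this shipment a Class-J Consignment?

Under article 11: the destination is not a listed territory? no; and the goods are of domestic origin? no. So the shipment is not a Relevant Item.
Under article 13: not a Relevant Item (article 11)? yes; and the consignee is a government body? yes. So the shipment is a Supervised Transfer.
Under article 4: the goods have been substantially transformed in the territory? no; and the goods are intended for civil end-use? yes; and no end-use certificate has been lodged? yes. So the shipment is not a Listed Shipment.
Under article 6: the goods are not specified on the dual-use schedule? yes; or the destination is a listed territory? yes. So the shipment is a Scheduled Item.
Under article 15: Listed Shipment (article 4)? no; and Scheduled Item (article 6)? yes. So the shipment is not an Excluded Article.
Under article 7: Supervised Transfer (article 13)? yes; or the consignee is an affiliated undertaking? no; or Excluded Article (article 15)? no. So the shipment is a Class-J Consignment.

Yes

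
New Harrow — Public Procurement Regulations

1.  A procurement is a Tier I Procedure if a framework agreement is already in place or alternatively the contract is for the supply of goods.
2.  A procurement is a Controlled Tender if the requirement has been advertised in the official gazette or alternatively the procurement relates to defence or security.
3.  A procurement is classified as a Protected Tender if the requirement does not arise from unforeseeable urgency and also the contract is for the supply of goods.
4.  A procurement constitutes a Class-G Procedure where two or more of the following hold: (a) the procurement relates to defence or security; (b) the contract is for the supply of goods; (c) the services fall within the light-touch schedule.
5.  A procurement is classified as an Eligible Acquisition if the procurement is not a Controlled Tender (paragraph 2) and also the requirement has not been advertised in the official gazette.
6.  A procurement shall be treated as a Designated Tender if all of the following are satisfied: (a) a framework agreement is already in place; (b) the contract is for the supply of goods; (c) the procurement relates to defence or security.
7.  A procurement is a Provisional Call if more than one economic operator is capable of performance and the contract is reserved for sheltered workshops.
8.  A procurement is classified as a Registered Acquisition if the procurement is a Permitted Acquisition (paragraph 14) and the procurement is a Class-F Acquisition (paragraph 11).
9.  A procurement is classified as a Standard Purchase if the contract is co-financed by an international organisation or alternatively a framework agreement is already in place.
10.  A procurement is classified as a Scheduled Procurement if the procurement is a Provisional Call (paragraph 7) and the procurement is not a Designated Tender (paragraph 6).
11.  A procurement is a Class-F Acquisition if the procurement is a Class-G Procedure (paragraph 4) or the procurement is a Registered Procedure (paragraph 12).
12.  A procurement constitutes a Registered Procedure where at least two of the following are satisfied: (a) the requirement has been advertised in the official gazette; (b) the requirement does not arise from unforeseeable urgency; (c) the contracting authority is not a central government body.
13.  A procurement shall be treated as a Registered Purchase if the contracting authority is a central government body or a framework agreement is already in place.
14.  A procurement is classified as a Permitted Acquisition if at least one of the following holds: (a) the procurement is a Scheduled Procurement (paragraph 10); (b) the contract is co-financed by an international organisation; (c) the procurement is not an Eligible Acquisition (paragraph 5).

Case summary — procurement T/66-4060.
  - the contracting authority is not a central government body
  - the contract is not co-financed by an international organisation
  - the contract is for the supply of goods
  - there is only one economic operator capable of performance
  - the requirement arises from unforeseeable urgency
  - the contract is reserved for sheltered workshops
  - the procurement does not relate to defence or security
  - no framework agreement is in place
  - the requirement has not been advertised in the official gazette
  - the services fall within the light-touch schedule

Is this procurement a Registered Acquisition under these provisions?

paragraph 7 — Provisional Call: [more than one economic operator is capable of performance? no] AND [the contract is reserved for sheltered workshops? yes] → not satisfied.
paragraph 6 — Designated Tender: [a framework agreement is already in place? no] AND [the contract is for the supply of goods? yes] AND [the procurement relates to defence or security? no] → not satisfied.
paragraph 10 — Scheduled Procurement: [Provisional Call (paragraph 7)? no] AND [not a Designated Tender (paragraph 6)? yes] → not satisfied.
paragraph 2 — Controlled Tender: [the requirement has been advertised in the official gazette? no] OR [the procurement relates to defence or security? no] → not satisfied.
paragraph 5 — Eligible Acquisition: [not a Controlled Tender (paragraph 2)? yes] AND [the requirement has not been advertised in the official gazette? yes] → satisfied.
paragraph 14 — Permitted Acquisition: [Scheduled Procurement (paragraph 10)? no] OR [the contract is co-financed by an international organisation? no] OR [not an Eligible Acquisition (paragraph 5)? no] → not satisfied.
paragraph 4 — Class-G Procedure: the procurement relates to defence or security? no; the contract is for the supply of goods? yes; the services fall within the light-touch schedule? yes — 2 of 3 hold (need ≥2) → satisfied.
paragraph 12 — Registered Procedure: the requirement has been advertised in the official gazette? no; the requirement does not arise from unforeseeable urgency? no; the contracting authority is not a central government body? yes — 1 of 3 hold (need ≥2) → not satisfied.
paragraph 11 — Class-F Acquisition: [Class-G Procedure (paragraph 4)? yes] OR [Registered Procedure (paragraph 12)? no] → satisfied.
paragraph 8 — Registered Acquisition: [Permitted Acquisition (paragraph 14)? no] AND [Class-F Acquisition (paragraph 11)? yes] → not satisfied.

No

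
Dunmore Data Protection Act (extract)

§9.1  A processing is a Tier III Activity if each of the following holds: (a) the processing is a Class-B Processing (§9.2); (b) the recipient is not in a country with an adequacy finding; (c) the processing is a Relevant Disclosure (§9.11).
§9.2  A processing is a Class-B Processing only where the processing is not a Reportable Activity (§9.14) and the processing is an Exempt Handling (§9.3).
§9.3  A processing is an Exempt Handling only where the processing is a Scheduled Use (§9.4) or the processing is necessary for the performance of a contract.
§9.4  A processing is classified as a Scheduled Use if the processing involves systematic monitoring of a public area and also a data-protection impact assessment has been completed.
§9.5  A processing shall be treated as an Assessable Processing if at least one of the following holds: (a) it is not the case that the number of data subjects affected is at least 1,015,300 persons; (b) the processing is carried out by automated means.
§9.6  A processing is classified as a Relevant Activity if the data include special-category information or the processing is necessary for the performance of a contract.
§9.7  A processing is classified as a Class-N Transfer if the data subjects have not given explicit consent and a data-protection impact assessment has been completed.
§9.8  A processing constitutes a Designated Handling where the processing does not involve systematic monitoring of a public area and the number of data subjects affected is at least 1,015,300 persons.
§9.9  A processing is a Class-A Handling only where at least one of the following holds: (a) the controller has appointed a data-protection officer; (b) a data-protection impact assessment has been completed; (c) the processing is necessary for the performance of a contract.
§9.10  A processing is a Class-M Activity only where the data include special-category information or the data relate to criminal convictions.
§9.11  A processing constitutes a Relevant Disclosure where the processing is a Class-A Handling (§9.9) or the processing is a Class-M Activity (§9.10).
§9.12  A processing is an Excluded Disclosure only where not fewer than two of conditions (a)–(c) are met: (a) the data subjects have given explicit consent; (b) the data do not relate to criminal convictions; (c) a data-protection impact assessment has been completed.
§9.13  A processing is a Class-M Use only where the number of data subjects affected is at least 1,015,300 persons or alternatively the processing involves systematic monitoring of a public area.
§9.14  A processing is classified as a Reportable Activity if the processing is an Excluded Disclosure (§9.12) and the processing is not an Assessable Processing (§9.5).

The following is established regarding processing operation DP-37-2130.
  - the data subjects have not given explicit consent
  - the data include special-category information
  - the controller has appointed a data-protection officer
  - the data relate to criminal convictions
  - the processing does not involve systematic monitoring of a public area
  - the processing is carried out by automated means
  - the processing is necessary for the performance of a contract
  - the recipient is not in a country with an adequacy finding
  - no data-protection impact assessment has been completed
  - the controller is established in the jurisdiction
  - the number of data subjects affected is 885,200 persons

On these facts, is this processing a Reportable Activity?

§9.12 — Excluded Disclosure: the data subjects have given explicit consent? no; the data do not relate to criminal convictions? no; a data-protection impact assessment has been completed? no — 0 of 3 hold (need ≥2) → not satisfied.
§9.5 — Assessable Processing: [number of data subjects affected: 885,200 persons ≥ 1,015,300 persons? no, so negated condition yes] OR [the processing is carried out by automated means? yes] → satisfied.
§9.14 — Reportable Activity: [Excluded Disclosure (§9.12)? no] AND [not an Assessable Processing (§9.5)? no] → not satisfied.

No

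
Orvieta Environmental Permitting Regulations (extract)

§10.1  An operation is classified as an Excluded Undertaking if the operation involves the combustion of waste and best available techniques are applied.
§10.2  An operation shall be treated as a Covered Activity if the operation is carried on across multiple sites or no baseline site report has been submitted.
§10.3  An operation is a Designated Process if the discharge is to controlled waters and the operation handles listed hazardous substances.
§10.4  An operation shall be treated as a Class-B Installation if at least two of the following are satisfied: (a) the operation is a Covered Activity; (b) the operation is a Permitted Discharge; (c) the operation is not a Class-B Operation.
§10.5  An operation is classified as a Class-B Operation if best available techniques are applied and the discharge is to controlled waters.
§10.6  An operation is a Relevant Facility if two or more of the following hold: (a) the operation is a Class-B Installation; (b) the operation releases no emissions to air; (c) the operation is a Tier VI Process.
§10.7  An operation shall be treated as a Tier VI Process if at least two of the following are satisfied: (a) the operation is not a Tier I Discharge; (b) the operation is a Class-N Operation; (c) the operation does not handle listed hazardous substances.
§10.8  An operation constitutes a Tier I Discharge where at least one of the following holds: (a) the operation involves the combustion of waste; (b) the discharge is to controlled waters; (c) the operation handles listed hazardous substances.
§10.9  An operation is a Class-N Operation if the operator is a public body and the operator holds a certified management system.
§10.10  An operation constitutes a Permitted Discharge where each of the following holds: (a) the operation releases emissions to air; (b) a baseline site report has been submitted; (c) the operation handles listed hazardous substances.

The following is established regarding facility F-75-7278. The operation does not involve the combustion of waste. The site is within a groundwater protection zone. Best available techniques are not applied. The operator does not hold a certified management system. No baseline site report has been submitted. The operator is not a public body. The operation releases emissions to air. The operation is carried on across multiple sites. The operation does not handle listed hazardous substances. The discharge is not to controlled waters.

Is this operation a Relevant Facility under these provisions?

Yes

Under §10.2: the operation is carried on across multiple sites? yes; or no baseline site report has been submitted? yes. So the operation is a Covered Activity.
Under §10.10: the operation releases emissions to air? yes; and a baseline site report has been submitted? no; and the operation handles listed hazardous substances? no. So the operation is not a Permitted Discharge.
Under §10.5: best available techniques are applied? no; and the discharge is to controlled waters? no. So the operation is not a Class-B Operation.
Under §10.4: Covered Activity (§10.2)? yes; Permitted Discharge (§10.10)? no; not a Class-B Operation (§10.5)? yes — 2 of 3 hold (need ≥2) → satisfied.
Under §10.8: the operation involves the combustion of waste? no; or the discharge is to controlled waters? no; or the operation handles listed hazardous substances? no. So the operation is not a Tier I Discharge.
Under §10.9: the operator is a public body? no; and the operator holds a certified management system? no. So the operation is not a Class-N Operation.
Under §10.7: not a Tier I Discharge (§10.8)? yes; Class-N Operation (§10.9)? no; the operation does not handle listed hazardous substances? yes — 2 of 3 hold (need ≥2) → satisfied.
Under §10.6: Class-B Installation (§10.4)? yes; the operation releases no emissions to air? no; Tier VI Process (§10.7)? yes — 2 of 3 hold (need ≥2) → satisfied.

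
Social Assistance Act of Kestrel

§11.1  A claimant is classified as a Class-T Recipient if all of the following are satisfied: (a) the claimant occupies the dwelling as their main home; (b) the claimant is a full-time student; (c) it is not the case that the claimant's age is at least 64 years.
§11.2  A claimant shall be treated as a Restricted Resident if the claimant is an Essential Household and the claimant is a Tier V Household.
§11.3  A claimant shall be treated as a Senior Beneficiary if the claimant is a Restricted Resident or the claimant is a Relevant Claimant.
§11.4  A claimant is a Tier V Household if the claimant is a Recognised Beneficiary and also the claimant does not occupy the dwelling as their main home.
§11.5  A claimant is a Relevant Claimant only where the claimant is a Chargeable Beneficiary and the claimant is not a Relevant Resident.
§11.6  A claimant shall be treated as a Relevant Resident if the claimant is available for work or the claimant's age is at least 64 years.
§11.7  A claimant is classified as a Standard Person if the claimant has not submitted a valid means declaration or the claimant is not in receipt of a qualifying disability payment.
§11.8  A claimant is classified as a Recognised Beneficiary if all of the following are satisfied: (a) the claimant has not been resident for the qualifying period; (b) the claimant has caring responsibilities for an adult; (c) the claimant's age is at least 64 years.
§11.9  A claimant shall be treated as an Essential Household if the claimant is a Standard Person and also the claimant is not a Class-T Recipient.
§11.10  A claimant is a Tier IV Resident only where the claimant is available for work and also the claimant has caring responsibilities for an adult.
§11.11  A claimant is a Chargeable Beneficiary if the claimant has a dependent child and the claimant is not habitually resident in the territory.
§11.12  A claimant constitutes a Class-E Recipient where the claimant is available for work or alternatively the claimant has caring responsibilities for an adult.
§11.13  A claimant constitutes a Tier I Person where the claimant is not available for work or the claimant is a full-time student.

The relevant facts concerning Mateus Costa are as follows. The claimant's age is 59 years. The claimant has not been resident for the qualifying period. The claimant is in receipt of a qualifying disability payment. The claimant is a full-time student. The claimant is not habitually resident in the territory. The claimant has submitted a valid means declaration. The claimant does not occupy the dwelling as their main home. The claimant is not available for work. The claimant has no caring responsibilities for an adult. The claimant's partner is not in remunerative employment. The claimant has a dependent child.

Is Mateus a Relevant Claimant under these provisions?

Yes

§11.11 — Chargeable Beneficiary: [the claimant has a dependent child? yes] AND [the claimant is not habitually resident in the territory? yes] → satisfied.
§11.6 — Relevant Resident: [the claimant is available for work? no] OR [claimant's age: 59 years ≥ 64 years? no] → not satisfied.
§11.5 — Relevant Claimant: [Chargeable Beneficiary (§11.11)? yes] AND [not a Relevant Resident (§11.6)? yes] → satisfied.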